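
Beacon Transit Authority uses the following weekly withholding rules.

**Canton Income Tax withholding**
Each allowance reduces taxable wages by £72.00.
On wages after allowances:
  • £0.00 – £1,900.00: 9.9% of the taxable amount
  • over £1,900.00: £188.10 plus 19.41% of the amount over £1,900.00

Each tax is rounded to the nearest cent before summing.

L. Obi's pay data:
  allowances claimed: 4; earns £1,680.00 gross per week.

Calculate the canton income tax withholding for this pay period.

£137.81

Canton Income Tax: taxable = £1,680.00 − 4×£72.00 = £1,392.00
  9.9% × £1,392.00 = £137.81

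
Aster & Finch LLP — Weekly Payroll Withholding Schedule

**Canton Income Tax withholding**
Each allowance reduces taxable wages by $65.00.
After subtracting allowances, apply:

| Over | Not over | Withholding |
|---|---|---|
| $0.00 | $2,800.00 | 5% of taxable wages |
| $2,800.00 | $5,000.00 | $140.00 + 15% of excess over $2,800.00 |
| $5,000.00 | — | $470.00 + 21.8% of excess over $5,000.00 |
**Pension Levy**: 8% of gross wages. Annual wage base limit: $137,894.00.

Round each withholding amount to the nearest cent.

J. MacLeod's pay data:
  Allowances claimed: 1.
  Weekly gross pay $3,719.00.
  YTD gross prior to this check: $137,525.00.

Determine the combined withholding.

Canton Income Tax: taxable = $3,719.00 − 1×$65.00 = $3,654.00
  $140.00 + 15% × ($3,654.00 − $2,800.00) = $140.00 + 15% × $854.00 = $268.10
Pension Levy: cap $137,894.00 − YTD $137,525.00 = $369.00 subject; 8% × $369.00 = $29.52
Total: $268.10 + $29.52 = $297.62

$297.62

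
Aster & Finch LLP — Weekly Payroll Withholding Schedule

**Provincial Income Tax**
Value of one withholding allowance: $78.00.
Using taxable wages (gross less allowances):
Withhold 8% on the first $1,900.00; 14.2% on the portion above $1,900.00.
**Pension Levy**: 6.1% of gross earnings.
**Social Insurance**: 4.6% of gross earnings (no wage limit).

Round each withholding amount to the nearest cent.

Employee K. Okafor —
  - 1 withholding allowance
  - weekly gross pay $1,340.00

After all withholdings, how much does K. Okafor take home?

Provincial Income Tax: taxable = $1,340.00 − 1×$78.00 = $1,262.00
  8% × $1,262.00 = $100.96
Pension Levy: 6.1% × $1,340.00 = $81.74
Social Insurance: 4.6% × $1,340.00 = $61.64
Total withheld: $100.96 + $81.74 + $61.64 = $244.34
Net pay: $1,340.00 − $244.34 = $1,095.66

$1,095.66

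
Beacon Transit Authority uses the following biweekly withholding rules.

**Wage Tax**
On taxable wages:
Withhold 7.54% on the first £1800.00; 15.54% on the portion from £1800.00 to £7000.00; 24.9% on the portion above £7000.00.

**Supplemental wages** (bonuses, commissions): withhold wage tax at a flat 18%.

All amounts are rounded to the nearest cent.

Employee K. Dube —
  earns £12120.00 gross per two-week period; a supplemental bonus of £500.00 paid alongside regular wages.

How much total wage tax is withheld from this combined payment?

Wage Tax: taxable = £12120.00
  £943.80 + 24.9% × (£12120.00 − £7000.00) = £943.80 + 24.9% × £5120.00 = £2218.68
Supplemental (18% flat on bonus): 18% × £500.00 = £90.00
Total wage tax: £2218.68 + £90.00 = £2308.68

£2308.68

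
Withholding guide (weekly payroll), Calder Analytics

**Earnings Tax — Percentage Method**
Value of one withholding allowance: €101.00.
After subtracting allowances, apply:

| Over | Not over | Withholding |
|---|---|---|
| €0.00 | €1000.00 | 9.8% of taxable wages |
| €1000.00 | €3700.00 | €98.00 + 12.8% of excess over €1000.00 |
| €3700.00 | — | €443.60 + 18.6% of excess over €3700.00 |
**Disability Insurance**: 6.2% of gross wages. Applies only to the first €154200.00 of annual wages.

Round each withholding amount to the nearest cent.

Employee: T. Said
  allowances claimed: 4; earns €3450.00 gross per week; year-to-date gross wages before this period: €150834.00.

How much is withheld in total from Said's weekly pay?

€568.58

Earnings Tax: taxable = €3450.00 − 4×€101.00 = €3046.00
  €98.00 + 12.8% × (€3046.00 − €1000.00) = €98.00 + 12.8% × €2046.00 = €359.89
Disability Insurance: cap €154200.00 − YTD €150834.00 = €3366.00 subject; 6.2% × €3366.00 = €208.69
Total: €359.89 + €208.69 = €568.58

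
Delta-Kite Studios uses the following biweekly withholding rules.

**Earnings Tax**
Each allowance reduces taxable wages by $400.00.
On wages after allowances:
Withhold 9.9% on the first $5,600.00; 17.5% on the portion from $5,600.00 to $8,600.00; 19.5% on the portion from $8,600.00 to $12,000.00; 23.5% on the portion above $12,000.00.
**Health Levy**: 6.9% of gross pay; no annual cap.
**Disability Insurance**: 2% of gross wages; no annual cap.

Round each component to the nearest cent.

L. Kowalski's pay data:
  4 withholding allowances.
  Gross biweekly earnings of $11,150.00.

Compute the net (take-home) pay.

Earnings Tax: taxable = $11,150.00 − 4×$400.00 = $9,550.00
  $1,079.40 + 19.5% × ($9,550.00 − $8,600.00) = $1,079.40 + 19.5% × $950.00 = $1,264.65
Health Levy: 6.9% × $11,150.00 = $769.35
Disability Insurance: 2% × $11,150.00 = $223.00
Total withheld: $1,264.65 + $769.35 + $223.00 = $2,257.00
Net pay: $11,150.00 − $2,257.00 = $8,893.00

$8,893.00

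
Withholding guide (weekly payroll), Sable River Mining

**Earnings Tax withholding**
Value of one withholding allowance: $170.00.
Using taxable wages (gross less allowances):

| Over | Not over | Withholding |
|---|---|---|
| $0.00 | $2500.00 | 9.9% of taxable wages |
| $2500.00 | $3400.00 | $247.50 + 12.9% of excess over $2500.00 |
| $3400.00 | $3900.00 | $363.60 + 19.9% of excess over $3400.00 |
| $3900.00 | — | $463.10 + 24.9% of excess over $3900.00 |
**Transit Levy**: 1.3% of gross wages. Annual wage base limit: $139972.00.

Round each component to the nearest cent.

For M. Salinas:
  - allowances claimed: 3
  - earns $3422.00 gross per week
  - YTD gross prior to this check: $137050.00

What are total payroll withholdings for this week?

Earnings Tax: taxable = $3422.00 − 3×$170.00 = $2912.00
  $247.50 + 12.9% × ($2912.00 − $2500.00) = $247.50 + 12.9% × $412.00 = $300.65
Transit Levy: cap $139972.00 − YTD $137050.00 = $2922.00 subject; 1.3% × $2922.00 = $37.99
Total: $300.65 + $37.99 = $338.64

$338.64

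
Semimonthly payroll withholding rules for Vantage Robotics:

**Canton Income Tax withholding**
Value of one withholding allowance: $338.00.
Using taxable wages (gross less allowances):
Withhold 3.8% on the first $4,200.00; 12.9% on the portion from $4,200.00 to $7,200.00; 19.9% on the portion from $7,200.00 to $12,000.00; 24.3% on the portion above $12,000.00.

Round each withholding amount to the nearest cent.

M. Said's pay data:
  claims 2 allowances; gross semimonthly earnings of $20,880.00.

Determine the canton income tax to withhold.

$3,495.37

Canton Income Tax: taxable = $20,880.00 − 2×$338.00 = $20,204.00
  $1,501.80 + 24.3% × ($20,204.00 − $12,000.00) = $1,501.80 + 24.3% × $8,204.00 = $3,495.37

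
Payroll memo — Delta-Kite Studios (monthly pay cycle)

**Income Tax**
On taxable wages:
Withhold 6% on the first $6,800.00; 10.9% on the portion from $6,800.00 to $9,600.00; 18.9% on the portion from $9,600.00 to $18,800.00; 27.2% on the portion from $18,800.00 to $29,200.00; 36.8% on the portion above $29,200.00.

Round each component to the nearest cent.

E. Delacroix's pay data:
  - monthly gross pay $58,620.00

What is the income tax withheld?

$16,107.36

Income Tax: taxable = $58,620.00
  $5,280.80 + 36.8% × ($58,620.00 − $29,200.00) = $5,280.80 + 36.8% × $29,420.00 = $16,107.36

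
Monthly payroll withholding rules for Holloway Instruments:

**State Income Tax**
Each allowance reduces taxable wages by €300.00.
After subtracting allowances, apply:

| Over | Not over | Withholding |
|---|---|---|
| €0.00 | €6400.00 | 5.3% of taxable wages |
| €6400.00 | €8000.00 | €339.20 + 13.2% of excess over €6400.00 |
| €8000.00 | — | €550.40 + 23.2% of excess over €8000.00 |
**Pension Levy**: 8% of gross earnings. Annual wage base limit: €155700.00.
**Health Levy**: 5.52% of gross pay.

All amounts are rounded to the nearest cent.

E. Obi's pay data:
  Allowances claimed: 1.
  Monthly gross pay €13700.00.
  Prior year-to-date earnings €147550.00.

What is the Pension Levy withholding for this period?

€652.00

Pension Levy: cap €155700.00 − YTD €147550.00 = €8150.00 subject; 8% × €8150.00 = €652.00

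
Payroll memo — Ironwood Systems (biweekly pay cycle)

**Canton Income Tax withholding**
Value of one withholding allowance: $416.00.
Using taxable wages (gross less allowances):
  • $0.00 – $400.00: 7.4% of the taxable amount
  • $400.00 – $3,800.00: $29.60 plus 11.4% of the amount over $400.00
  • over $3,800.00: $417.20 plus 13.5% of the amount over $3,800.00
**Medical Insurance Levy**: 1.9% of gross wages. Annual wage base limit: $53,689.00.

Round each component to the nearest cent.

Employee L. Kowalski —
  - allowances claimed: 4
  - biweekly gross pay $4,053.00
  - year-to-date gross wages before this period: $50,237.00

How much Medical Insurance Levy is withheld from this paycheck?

Medical Insurance Levy: cap $53,689.00 − YTD $50,237.00 = $3,452.00 subject; 1.9% × $3,452.00 = $65.59

$65.59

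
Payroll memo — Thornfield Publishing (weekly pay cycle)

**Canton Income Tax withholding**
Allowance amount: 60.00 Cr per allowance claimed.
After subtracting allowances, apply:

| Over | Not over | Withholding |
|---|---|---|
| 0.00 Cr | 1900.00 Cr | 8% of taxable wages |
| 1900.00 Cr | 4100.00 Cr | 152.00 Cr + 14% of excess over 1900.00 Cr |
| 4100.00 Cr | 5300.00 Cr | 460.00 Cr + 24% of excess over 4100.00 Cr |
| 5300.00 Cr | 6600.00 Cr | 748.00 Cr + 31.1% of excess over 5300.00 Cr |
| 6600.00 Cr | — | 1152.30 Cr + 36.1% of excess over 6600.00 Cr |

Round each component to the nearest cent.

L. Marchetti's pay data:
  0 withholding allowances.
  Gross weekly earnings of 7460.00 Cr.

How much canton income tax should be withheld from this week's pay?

1462.76 Cr

Canton Income Tax: taxable = 7460.00 Cr
  1152.30 Cr + 36.1% × (7460.00 Cr − 6600.00 Cr) = 1152.30 Cr + 36.1% × 860.00 Cr = 1462.76 Cr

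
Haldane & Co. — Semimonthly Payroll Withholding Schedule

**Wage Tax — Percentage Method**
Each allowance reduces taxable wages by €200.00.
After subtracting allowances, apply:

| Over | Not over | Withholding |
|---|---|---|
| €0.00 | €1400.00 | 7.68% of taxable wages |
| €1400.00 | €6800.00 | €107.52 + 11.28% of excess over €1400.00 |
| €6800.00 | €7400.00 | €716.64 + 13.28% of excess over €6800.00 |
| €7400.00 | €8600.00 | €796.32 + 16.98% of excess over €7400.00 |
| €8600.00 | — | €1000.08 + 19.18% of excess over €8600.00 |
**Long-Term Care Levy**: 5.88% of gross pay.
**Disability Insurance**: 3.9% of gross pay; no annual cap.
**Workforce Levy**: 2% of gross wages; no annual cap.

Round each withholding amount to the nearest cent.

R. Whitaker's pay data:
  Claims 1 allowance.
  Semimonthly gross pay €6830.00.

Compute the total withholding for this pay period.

Wage Tax: taxable = €6830.00 − 1×€200.00 = €6630.00
  €107.52 + 11.28% × (€6630.00 − €1400.00) = €107.52 + 11.28% × €5230.00 = €697.46
Long-Term Care Levy: 5.88% × €6830.00 = €401.60
Disability Insurance: 3.9% × €6830.00 = €266.37
Workforce Levy: 2% × €6830.00 = €136.60
Total: €697.46 + €401.60 + €266.37 + €136.60 = €1502.03

€1502.03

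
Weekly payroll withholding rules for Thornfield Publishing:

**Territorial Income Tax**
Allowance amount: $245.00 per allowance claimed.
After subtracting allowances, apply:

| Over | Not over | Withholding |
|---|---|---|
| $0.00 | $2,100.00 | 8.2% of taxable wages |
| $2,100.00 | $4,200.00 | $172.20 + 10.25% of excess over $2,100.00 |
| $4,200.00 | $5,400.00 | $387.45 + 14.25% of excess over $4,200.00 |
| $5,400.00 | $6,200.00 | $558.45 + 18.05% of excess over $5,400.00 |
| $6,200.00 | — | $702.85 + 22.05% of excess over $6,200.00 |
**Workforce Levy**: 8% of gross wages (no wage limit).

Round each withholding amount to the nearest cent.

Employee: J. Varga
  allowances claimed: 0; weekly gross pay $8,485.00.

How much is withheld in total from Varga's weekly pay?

$1,885.49

Territorial Income Tax: taxable = $8,485.00
  $702.85 + 22.05% × ($8,485.00 − $6,200.00) = $702.85 + 22.05% × $2,285.00 = $1,206.69
Workforce Levy: 8% × $8,485.00 = $678.80
Total: $1,206.69 + $678.80 = $1,885.49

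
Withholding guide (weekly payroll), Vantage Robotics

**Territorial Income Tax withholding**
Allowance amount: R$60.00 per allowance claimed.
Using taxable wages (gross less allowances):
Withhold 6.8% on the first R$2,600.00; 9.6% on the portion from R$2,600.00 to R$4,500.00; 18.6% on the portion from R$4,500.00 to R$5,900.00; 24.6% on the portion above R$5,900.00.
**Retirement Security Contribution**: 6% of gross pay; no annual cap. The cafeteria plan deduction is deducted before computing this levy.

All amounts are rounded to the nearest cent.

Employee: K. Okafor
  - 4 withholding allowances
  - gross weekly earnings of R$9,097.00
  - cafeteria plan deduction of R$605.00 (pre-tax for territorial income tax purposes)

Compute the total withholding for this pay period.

Territorial Income Tax: taxable = R$9,097.00 − R$605.00 − 4×R$60.00 = R$8,252.00
  R$619.60 + 24.6% × (R$8,252.00 − R$5,900.00) = R$619.60 + 24.6% × R$2,352.00 = R$1,198.19
Retirement Security Contribution: 6% × R$8,492.00 = R$509.52
Total: R$1,198.19 + R$509.52 = R$1,707.71

R$1,707.71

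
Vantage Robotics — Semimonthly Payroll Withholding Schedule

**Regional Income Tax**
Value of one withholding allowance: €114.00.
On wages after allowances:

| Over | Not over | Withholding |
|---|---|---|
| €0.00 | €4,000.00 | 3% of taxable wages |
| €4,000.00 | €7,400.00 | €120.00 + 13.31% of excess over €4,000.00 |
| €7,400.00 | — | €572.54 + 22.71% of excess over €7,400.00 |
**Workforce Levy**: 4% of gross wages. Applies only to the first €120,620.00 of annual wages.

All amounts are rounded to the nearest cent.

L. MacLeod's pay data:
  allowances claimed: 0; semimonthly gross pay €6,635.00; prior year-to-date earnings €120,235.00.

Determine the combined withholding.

Regional Income Tax: taxable = €6,635.00
  €120.00 + 13.31% × (€6,635.00 − €4,000.00) = €120.00 + 13.31% × €2,635.00 = €470.72
Workforce Levy: cap €120,620.00 − YTD €120,235.00 = €385.00 subject; 4% × €385.00 = €15.40
Total: €470.72 + €15.40 = €486.12

€486.12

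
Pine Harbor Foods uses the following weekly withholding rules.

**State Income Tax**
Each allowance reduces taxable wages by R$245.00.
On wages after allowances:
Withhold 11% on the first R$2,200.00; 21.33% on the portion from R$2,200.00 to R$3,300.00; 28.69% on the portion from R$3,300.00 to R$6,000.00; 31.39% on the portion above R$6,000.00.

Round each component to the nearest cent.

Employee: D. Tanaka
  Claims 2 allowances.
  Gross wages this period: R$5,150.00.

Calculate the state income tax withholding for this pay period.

R$866.81

State Income Tax: taxable = R$5,150.00 − 2×R$245.00 = R$4,660.00
  R$476.63 + 28.69% × (R$4,660.00 − R$3,300.00) = R$476.63 + 28.69% × R$1,360.00 = R$866.81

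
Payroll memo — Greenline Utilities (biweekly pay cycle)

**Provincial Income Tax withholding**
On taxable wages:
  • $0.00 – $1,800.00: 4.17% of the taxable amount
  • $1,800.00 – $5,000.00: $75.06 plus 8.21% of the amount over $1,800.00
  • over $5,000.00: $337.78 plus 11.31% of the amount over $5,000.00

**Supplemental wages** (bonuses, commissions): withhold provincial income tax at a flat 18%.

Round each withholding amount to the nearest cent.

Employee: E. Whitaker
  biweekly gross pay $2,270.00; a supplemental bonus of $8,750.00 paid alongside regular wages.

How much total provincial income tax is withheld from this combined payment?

Provincial Income Tax: taxable = $2,270.00
  $75.06 + 8.21% × ($2,270.00 − $1,800.00) = $75.06 + 8.21% × $470.00 = $113.65
Supplemental (18% flat on bonus): 18% × $8,750.00 = $1,575.00
Total provincial income tax: $113.65 + $1,575.00 = $1,688.65

$1,688.65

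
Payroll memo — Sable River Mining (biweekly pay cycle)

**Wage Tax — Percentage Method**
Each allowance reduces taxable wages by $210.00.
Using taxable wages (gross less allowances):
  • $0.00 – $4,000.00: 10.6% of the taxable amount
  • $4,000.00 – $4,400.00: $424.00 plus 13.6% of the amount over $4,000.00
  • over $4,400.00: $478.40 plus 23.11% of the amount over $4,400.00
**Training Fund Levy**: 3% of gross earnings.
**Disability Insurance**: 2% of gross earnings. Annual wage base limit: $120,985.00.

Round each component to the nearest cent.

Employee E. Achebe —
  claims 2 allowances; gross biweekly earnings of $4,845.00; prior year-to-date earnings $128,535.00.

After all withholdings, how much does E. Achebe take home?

Wage Tax: taxable = $4,845.00 − 2×$210.00 = $4,425.00
  $478.40 + 23.11% × ($4,425.00 − $4,400.00) = $478.40 + 23.11% × $25.00 = $484.18
Training Fund Levy: 3% × $4,845.00 = $145.35
Disability Insurance: YTD $128,535.00 ≥ cap $120,985.00 → $0.00
Total withheld: $484.18 + $145.35 + $0.00 = $629.53
Net pay: $4,845.00 − $629.53 = $4,215.47

$4,215.47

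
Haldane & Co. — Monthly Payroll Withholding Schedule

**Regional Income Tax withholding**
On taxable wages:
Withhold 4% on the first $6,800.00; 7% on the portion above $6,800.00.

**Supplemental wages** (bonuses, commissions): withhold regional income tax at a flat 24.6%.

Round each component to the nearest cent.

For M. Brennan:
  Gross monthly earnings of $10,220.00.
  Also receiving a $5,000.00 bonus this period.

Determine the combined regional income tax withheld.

Regional Income Tax: taxable = $10,220.00
  $272.00 + 7% × ($10,220.00 − $6,800.00) = $272.00 + 7% × $3,420.00 = $511.40
Supplemental (24.6% flat on bonus): 24.6% × $5,000.00 = $1,230.00
Total regional income tax: $511.40 + $1,230.00 = $1,741.40

$1,741.40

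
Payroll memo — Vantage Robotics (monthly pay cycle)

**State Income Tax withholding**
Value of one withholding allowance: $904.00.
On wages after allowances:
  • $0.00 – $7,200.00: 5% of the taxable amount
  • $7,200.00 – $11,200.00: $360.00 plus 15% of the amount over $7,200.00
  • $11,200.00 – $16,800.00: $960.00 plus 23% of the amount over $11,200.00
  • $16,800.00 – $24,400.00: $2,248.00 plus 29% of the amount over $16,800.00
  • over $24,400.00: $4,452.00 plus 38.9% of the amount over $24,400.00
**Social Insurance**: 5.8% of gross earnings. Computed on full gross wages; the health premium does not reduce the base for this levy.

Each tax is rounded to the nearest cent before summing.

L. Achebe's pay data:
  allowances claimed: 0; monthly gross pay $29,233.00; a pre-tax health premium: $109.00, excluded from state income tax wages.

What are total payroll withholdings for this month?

State Income Tax: taxable = $29,233.00 − $109.00 = $29,124.00
  $4,452.00 + 38.9% × ($29,124.00 − $24,400.00) = $4,452.00 + 38.9% × $4,724.00 = $6,289.64
Social Insurance: 5.8% × $29,233.00 = $1,695.51
Total: $6,289.64 + $1,695.51 = $7,985.15

$7,985.15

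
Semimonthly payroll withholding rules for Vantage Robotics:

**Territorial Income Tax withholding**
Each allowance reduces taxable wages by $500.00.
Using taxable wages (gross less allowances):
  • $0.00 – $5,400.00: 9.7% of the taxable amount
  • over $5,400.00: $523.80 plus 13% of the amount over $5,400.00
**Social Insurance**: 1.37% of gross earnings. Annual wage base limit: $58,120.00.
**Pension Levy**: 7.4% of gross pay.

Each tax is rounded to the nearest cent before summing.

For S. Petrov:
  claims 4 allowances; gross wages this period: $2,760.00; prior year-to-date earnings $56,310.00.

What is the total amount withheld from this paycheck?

$302.76

Territorial Income Tax: taxable = $2,760.00 − 4×$500.00 = $760.00
  9.7% × $760.00 = $73.72
Social Insurance: cap $58,120.00 − YTD $56,310.00 = $1,810.00 subject; 1.37% × $1,810.00 = $24.80
Pension Levy: 7.4% × $2,760.00 = $204.24
Total: $73.72 + $24.80 + $204.24 = $302.76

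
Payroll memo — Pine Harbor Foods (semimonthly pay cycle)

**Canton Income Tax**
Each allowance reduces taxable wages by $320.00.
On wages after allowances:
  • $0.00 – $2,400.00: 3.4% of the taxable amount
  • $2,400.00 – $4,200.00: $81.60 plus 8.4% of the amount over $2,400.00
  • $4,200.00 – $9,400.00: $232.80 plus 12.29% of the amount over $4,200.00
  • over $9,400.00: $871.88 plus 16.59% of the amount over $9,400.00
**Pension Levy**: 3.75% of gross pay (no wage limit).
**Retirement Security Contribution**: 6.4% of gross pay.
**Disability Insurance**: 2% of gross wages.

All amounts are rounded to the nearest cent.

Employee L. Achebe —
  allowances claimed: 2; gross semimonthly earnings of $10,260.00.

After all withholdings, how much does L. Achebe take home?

$8,105.03

Canton Income Tax: taxable = $10,260.00 − 2×$320.00 = $9,620.00
  $871.88 + 16.59% × ($9,620.00 − $9,400.00) = $871.88 + 16.59% × $220.00 = $908.38
Pension Levy: 3.75% × $10,260.00 = $384.75
Retirement Security Contribution: 6.4% × $10,260.00 = $656.64
Disability Insurance: 2% × $10,260.00 = $205.20
Total withheld: $908.38 + $384.75 + $656.64 + $205.20 = $2,154.97
Net pay: $10,260.00 − $2,154.97 = $8,105.03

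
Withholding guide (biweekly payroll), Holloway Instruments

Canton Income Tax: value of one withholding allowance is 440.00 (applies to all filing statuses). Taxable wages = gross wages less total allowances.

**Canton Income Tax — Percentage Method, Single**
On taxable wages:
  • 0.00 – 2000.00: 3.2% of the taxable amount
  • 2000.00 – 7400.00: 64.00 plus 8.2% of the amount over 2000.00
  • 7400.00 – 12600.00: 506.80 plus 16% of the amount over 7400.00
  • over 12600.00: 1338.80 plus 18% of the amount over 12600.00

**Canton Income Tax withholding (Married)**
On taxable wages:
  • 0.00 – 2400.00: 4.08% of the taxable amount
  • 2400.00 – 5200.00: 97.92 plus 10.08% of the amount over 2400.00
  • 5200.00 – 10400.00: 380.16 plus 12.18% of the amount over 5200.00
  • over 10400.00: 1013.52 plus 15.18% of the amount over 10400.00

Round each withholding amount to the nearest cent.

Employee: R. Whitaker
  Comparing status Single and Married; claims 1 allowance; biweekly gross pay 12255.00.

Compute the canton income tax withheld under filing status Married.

1228.32

Canton Income Tax (Married): taxable = 12255.00 − 1×440.00 = 11815.00
  1013.52 + 15.18% × (11815.00 − 10400.00) = 1013.52 + 15.18% × 1415.00 = 1228.32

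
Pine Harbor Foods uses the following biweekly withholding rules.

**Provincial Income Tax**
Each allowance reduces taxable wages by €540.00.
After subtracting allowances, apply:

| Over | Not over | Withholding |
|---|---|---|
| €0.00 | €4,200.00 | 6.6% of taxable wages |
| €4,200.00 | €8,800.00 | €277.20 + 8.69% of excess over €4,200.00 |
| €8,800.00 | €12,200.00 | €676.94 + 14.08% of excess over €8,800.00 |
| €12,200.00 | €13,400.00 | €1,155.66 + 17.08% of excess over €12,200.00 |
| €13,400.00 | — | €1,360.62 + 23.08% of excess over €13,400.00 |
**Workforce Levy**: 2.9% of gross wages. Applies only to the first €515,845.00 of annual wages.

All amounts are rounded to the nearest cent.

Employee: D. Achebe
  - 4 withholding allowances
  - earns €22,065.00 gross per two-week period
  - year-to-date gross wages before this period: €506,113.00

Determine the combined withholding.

Provincial Income Tax: taxable = €22,065.00 − 4×€540.00 = €19,905.00
  €1,360.62 + 23.08% × (€19,905.00 − €13,400.00) = €1,360.62 + 23.08% × €6,505.00 = €2,861.97
Workforce Levy: cap €515,845.00 − YTD €506,113.00 = €9,732.00 subject; 2.9% × €9,732.00 = €282.23
Total: €2,861.97 + €282.23 = €3,144.20

€3,144.20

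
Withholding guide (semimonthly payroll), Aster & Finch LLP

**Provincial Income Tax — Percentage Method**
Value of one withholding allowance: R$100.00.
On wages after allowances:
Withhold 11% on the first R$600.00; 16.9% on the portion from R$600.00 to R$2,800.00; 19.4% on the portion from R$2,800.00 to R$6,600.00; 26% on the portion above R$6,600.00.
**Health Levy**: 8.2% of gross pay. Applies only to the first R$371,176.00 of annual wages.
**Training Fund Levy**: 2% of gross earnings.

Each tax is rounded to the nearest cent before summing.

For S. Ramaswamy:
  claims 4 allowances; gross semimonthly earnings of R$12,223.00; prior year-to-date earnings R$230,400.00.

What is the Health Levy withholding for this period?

R$1,002.29

Health Levy: 8.2% × R$12,223.00 = R$1,002.29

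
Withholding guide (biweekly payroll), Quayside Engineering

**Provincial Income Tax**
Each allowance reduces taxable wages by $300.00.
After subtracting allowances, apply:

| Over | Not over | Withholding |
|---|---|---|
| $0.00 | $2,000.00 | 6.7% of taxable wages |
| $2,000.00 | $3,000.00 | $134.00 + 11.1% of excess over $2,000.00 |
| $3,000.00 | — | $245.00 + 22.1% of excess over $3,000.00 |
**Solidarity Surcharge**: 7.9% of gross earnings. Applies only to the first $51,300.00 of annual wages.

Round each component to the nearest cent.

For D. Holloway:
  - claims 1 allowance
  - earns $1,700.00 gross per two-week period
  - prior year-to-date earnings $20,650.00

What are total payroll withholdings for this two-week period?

Provincial Income Tax: taxable = $1,700.00 − 1×$300.00 = $1,400.00
  6.7% × $1,400.00 = $93.80
Solidarity Surcharge: 7.9% × $1,700.00 = $134.30
Total: $93.80 + $134.30 = $228.10

$228.10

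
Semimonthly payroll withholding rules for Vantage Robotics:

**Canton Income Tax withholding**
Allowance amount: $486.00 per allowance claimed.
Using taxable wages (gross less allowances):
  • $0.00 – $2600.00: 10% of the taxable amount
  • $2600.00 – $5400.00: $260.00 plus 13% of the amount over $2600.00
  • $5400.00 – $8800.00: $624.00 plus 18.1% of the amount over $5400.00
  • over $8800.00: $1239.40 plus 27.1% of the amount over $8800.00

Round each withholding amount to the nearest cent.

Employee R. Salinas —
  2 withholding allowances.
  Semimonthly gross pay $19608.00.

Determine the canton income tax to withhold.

$3904.96

Canton Income Tax: taxable = $19608.00 − 2×$486.00 = $18636.00
  $1239.40 + 27.1% × ($18636.00 − $8800.00) = $1239.40 + 27.1% × $9836.00 = $3904.96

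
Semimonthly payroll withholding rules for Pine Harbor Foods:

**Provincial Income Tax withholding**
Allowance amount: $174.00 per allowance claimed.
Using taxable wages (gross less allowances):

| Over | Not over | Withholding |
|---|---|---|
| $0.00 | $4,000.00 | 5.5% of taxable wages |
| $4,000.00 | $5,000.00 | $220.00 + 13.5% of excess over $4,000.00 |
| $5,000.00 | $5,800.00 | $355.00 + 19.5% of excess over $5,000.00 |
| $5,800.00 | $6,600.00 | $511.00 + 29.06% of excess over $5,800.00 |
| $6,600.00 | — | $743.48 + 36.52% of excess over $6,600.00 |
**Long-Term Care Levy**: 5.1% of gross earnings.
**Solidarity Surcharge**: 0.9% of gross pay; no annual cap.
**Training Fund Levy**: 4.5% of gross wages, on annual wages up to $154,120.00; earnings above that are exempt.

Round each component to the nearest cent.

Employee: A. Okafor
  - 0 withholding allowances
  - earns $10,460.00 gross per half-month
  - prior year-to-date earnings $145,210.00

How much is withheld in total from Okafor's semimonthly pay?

Provincial Income Tax: taxable = $10,460.00
  $743.48 + 36.52% × ($10,460.00 − $6,600.00) = $743.48 + 36.52% × $3,860.00 = $2,153.15
Long-Term Care Levy: 5.1% × $10,460.00 = $533.46
Solidarity Surcharge: 0.9% × $10,460.00 = $94.14
Training Fund Levy: cap $154,120.00 − YTD $145,210.00 = $8,910.00 subject; 4.5% × $8,910.00 = $400.95
Total: $2,153.15 + $533.46 + $94.14 + $400.95 = $3,181.70

$3,181.70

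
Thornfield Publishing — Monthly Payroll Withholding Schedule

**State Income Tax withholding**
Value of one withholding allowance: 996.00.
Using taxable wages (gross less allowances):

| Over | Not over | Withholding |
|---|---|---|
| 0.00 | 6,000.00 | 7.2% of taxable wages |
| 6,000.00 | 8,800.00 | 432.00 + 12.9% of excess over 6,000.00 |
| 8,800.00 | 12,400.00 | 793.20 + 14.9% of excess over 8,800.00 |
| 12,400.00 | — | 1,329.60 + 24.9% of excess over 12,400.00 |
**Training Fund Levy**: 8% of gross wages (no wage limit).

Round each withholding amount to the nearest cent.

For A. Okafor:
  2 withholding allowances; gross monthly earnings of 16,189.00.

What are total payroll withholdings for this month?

3,072.17

State Income Tax: taxable = 16,189.00 − 2×996.00 = 14,197.00
  1,329.60 + 24.9% × (14,197.00 − 12,400.00) = 1,329.60 + 24.9% × 1,797.00 = 1,777.05
Training Fund Levy: 8% × 16,189.00 = 1,295.12
Total: 1,777.05 + 1,295.12 = 3,072.17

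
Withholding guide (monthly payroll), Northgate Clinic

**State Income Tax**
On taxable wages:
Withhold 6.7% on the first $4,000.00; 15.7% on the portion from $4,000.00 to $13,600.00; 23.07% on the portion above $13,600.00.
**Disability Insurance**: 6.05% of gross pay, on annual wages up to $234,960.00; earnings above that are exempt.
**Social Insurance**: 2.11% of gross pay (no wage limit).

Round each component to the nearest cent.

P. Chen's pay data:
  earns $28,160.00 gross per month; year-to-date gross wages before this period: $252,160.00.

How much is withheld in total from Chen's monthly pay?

State Income Tax: taxable = $28,160.00
  $1,775.20 + 23.07% × ($28,160.00 − $13,600.00) = $1,775.20 + 23.07% × $14,560.00 = $5,134.19
Disability Insurance: YTD $252,160.00 ≥ cap $234,960.00 → $0.00
Social Insurance: 2.11% × $28,160.00 = $594.18
Total: $5,134.19 + $0.00 + $594.18 = $5,728.37

$5,728.37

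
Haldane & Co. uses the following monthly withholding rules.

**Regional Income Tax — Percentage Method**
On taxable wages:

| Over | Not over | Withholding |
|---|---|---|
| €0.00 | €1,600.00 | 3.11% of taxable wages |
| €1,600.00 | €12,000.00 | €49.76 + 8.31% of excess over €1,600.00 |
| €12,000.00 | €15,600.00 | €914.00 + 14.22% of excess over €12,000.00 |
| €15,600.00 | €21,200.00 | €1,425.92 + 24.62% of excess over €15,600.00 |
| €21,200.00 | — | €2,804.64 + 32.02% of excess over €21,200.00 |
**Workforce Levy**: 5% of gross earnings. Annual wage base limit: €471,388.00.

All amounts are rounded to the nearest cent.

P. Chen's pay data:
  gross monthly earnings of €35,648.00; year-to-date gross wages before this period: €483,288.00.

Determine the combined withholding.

€7,430.89

Regional Income Tax: taxable = €35,648.00
  €2,804.64 + 32.02% × (€35,648.00 − €21,200.00) = €2,804.64 + 32.02% × €14,448.00 = €7,430.89
Workforce Levy: YTD €483,288.00 ≥ cap €471,388.00 → €0.00
Total: €7,430.89 + €0.00 = €7,430.89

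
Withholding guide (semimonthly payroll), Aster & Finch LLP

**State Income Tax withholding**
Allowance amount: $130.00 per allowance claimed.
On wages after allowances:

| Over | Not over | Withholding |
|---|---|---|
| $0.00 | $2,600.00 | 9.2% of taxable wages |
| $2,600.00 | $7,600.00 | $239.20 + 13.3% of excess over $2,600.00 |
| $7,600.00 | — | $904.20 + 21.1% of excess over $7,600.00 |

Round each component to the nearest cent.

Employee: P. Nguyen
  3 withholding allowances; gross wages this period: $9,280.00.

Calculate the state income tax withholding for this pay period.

State Income Tax: taxable = $9,280.00 − 3×$130.00 = $8,890.00
  $904.20 + 21.1% × ($8,890.00 − $7,600.00) = $904.20 + 21.1% × $1,290.00 = $1,176.39

$1,176.39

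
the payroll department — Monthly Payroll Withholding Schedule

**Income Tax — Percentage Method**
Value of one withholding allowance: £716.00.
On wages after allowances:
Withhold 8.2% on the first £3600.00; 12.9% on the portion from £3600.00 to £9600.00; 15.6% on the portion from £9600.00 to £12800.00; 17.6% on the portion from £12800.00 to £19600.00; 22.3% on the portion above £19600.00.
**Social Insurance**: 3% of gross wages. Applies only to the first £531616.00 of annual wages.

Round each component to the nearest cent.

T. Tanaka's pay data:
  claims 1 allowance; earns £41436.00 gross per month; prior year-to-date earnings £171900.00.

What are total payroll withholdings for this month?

Income Tax: taxable = £41436.00 − 1×£716.00 = £40720.00
  £2765.20 + 22.3% × (£40720.00 − £19600.00) = £2765.20 + 22.3% × £21120.00 = £7474.96
Social Insurance: 3% × £41436.00 = £1243.08
Total: £7474.96 + £1243.08 = £8718.04

£8718.04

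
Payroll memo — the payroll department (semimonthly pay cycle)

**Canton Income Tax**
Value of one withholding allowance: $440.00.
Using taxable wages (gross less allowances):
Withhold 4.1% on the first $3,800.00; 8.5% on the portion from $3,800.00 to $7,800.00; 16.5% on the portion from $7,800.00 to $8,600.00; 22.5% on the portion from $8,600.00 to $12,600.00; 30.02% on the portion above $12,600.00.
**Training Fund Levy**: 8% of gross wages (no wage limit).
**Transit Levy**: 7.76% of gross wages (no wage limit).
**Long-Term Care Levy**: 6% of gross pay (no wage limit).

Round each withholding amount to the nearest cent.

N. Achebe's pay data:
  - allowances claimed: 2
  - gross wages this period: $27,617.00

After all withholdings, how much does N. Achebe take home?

$15,835.81

Canton Income Tax: taxable = $27,617.00 − 2×$440.00 = $26,737.00
  $1,527.80 + 30.02% × ($26,737.00 − $12,600.00) = $1,527.80 + 30.02% × $14,137.00 = $5,771.73
Training Fund Levy: 8% × $27,617.00 = $2,209.36
Transit Levy: 7.76% × $27,617.00 = $2,143.08
Long-Term Care Levy: 6% × $27,617.00 = $1,657.02
Total withheld: $5,771.73 + $2,209.36 + $2,143.08 + $1,657.02 = $11,781.19
Net pay: $27,617.00 − $11,781.19 = $15,835.81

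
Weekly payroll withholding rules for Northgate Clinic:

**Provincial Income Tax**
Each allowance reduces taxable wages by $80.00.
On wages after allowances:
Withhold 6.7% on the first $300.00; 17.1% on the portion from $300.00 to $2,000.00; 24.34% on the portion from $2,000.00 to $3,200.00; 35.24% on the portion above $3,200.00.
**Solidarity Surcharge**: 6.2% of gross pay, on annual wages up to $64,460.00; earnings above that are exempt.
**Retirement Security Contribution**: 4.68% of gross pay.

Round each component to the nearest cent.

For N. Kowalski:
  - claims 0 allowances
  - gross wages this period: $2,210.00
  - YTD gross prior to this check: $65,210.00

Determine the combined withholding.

Provincial Income Tax: taxable = $2,210.00
  $310.80 + 24.34% × ($2,210.00 − $2,000.00) = $310.80 + 24.34% × $210.00 = $361.91
Solidarity Surcharge: YTD $65,210.00 ≥ cap $64,460.00 → $0.00
Retirement Security Contribution: 4.68% × $2,210.00 = $103.43
Total: $361.91 + $0.00 + $103.43 = $465.34

$465.34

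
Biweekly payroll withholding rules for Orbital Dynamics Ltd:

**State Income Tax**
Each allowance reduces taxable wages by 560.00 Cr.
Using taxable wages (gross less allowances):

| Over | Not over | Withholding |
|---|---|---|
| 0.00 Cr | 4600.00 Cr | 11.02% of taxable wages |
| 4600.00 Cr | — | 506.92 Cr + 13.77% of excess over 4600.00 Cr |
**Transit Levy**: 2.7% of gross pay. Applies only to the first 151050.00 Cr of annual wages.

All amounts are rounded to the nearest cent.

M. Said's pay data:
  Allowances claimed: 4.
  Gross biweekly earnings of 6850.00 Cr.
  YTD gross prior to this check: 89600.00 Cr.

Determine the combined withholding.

693.25 Cr

State Income Tax: taxable = 6850.00 Cr − 4×560.00 Cr = 4610.00 Cr
  506.92 Cr + 13.77% × (4610.00 Cr − 4600.00 Cr) = 506.92 Cr + 13.77% × 10.00 Cr = 508.30 Cr
Transit Levy: 2.7% × 6850.00 Cr = 184.95 Cr
Total: 508.30 Cr + 184.95 Cr = 693.25 Cr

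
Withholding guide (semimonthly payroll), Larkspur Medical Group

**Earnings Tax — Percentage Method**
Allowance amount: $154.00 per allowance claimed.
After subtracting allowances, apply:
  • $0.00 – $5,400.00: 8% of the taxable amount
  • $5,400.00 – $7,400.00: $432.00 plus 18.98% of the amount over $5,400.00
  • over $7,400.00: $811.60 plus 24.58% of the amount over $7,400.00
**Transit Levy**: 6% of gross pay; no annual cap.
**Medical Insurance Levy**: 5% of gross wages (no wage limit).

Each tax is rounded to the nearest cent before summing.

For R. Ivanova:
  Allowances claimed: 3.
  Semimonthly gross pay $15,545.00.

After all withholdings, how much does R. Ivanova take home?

$11,134.97

Earnings Tax: taxable = $15,545.00 − 3×$154.00 = $15,083.00
  $811.60 + 24.58% × ($15,083.00 − $7,400.00) = $811.60 + 24.58% × $7,683.00 = $2,700.08
Transit Levy: 6% × $15,545.00 = $932.70
Medical Insurance Levy: 5% × $15,545.00 = $777.25
Total withheld: $2,700.08 + $932.70 + $777.25 = $4,410.03
Net pay: $15,545.00 − $4,410.03 = $11,134.97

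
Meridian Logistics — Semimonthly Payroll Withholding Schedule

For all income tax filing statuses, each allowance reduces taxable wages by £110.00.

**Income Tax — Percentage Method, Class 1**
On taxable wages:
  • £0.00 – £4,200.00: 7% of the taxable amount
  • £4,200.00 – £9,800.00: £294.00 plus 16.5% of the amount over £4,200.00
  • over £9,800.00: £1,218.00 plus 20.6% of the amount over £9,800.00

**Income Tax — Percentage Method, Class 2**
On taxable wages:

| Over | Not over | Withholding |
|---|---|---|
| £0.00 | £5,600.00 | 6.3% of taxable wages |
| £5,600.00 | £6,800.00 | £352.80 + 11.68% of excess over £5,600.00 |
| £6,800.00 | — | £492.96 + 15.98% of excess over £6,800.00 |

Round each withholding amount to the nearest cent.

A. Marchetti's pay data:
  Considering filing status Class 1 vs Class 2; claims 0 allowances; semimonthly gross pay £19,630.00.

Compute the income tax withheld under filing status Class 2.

£2,543.19

Income Tax (Class 2): taxable = £19,630.00
  £492.96 + 15.98% × (£19,630.00 − £6,800.00) = £492.96 + 15.98% × £12,830.00 = £2,543.19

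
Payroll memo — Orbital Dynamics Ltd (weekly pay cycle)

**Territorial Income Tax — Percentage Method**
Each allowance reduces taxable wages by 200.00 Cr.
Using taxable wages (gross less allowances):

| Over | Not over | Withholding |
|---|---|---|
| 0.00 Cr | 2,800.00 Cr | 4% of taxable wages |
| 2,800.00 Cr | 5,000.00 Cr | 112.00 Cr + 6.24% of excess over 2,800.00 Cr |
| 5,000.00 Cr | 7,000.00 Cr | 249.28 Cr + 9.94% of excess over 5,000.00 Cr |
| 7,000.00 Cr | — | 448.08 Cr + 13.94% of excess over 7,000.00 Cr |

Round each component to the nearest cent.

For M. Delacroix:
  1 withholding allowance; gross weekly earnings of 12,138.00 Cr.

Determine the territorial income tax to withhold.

Territorial Income Tax: taxable = 12,138.00 Cr − 1×200.00 Cr = 11,938.00 Cr
  448.08 Cr + 13.94% × (11,938.00 Cr − 7,000.00 Cr) = 448.08 Cr + 13.94% × 4,938.00 Cr = 1,136.44 Cr

1,136.44 Cr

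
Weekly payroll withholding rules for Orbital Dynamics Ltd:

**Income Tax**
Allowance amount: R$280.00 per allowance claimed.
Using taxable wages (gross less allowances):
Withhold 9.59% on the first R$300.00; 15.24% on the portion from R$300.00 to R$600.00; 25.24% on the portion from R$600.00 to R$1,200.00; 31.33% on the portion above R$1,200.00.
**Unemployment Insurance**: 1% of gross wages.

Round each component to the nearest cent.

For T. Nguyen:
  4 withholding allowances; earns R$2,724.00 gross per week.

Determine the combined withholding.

Income Tax: taxable = R$2,724.00 − 4×R$280.00 = R$1,604.00
  R$225.93 + 31.33% × (R$1,604.00 − R$1,200.00) = R$225.93 + 31.33% × R$404.00 = R$352.50
Unemployment Insurance: 1% × R$2,724.00 = R$27.24
Total: R$352.50 + R$27.24 = R$379.74

R$379.74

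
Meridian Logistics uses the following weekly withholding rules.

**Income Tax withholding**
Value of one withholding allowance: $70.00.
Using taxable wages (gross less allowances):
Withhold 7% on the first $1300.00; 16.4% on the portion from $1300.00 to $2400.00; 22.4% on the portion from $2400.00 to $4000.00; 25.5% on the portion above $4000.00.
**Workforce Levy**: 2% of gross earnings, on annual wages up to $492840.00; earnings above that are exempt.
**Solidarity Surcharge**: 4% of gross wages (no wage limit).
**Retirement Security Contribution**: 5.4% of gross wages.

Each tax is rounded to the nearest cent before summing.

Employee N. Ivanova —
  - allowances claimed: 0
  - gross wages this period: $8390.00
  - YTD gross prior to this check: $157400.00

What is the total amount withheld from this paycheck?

Income Tax: taxable = $8390.00
  $629.80 + 25.5% × ($8390.00 − $4000.00) = $629.80 + 25.5% × $4390.00 = $1749.25
Workforce Levy: 2% × $8390.00 = $167.80
Solidarity Surcharge: 4% × $8390.00 = $335.60
Retirement Security Contribution: 5.4% × $8390.00 = $453.06
Total: $1749.25 + $167.80 + $335.60 + $453.06 = $2705.71

$2705.71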